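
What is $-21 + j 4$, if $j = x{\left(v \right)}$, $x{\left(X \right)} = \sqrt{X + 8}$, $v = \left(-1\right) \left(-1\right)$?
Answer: $-9$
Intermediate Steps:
$v = 1$
$x{\left(X \right)} = \sqrt{8 + X}$
$j = 3$ ($j = \sqrt{8 + 1} = \sqrt{9} = 3$)
$-21 + j 4 = -21 + 3 \cdot 4 = -21 + 12 = -9$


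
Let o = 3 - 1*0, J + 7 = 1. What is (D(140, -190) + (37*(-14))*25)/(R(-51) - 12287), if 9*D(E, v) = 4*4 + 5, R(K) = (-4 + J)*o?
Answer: 38843/36951 ≈ 1.0512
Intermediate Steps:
J = -6 (J = -7 + 1 = -6)
o = 3 (o = 3 + 0 = 3)
R(K) = -30 (R(K) = (-4 - 6)*3 = -10*3 = -30)
D(E, v) = 7/3 (D(E, v) = (4*4 + 5)/9 = (16 + 5)/9 = (1/9)*21 = 7/3)
(D(140, -190) + (37*(-14))*25)/(R(-51) - 12287) = (7/3 + (37*(-14))*25)/(-30 - 12287) = (7/3 - 518*25)/(-12317) = (7/3 - 12950)*(-1/12317) = -38843/3*(-1/12317) = 38843/36951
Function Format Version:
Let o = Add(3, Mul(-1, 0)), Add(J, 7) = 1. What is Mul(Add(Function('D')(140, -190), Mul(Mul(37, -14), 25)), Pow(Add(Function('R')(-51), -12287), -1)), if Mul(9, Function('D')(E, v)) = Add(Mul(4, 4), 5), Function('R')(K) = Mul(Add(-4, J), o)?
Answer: Rational(38843, 36951) ≈ 1.0512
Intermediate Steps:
J = -6 (J = Add(-7, 1) = -6)
o = 3 (o = Add(3, 0) = 3)
Function('R')(K) = -30 (Function('R')(K) = Mul(Add(-4, -6), 3) = Mul(-10, 3) = -30)
Function('D')(E, v) = Rational(7, 3) (Function('D')(E, v) = Mul(Rational(1, 9), Add(Mul(4, 4), 5)) = Mul(Rational(1, 9), Add(16, 5)) = Mul(Rational(1, 9), 21) = Rational(7, 3))
Mul(Add(Function('D')(140, -190), Mul(Mul(37, -14), 25)), Pow(Add(Function('R')(-51), -12287), -1)) = Mul(Add(Rational(7, 3), Mul(Mul(37, -14), 25)), Pow(Add(-30, -12287), -1)) = Mul(Add(Rational(7, 3), Mul(-518, 25)), Pow(-12317, -1)) = Mul(Add(Rational(7, 3), -12950), Rational(-1, 12317)) = Mul(Rational(-38843, 3), Rational(-1, 12317)) = Rational(38843, 36951)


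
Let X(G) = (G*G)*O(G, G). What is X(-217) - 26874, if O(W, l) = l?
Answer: -10245187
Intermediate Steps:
X(G) = G³ (X(G) = (G*G)*G = G²*G = G³)
X(-217) - 26874 = (-217)³ - 26874 = -10218313 - 26874 = -10245187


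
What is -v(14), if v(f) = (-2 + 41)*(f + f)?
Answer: -1092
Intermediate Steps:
v(f) = 78*f (v(f) = 39*(2*f) = 78*f)
-v(14) = -78*14 = -1*1092 = -1092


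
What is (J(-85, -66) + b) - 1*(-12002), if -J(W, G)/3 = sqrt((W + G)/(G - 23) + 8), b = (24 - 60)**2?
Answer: 13298 - 3*sqrt(76807)/89 ≈ 13289.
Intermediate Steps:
b = 1296 (b = (-36)**2 = 1296)
J(W, G) = -3*sqrt(8 + (G + W)/(-23 + G)) (J(W, G) = -3*sqrt((W + G)/(G - 23) + 8) = -3*sqrt((G + W)/(-23 + G) + 8) = -3*sqrt(8 + (G + W)/(-23 + G)))
(J(-85, -66) + b) - 1*(-12002) = (-3*sqrt(863)*sqrt(-1/(-23 - 66)) + 1296) - 1*(-12002) = (-3*sqrt(863)*sqrt(-1/(-89)) + 1296) + 12002 = (-3*sqrt(76807)/89 + 1296) + 12002 = (1296 - 3*sqrt(76807)/89) + 12002 = 13298 - 3*sqrt(76807)/89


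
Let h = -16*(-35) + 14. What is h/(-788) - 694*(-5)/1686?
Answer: 441649/332142 ≈ 1.3297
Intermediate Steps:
h = 574 (h = 560 + 14 = 574)
h/(-788) - 694*(-5)/1686 = 574/(-788) - 694*(-5)/1686 = 574*(-1/788) + 3470*(1/1686) = -287/394 + 1735/843 = 441649/332142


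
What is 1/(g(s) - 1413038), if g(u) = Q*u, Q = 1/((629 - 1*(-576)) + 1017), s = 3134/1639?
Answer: -1820929/2573041870735 ≈ -7.0770e-7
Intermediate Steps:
s = 3134/1639 (s = 3134*(1/1639) = 3134/1639 ≈ 1.9121)
Q = 1/2222 (Q = 1/((629 + 576) + 1017) = 1/(1205 + 1017) = 1/2222 ≈ 0.00045004)
g(u) = u/2222
1/(g(s) - 1413038) = 1/((1/2222)*(3134/1639) - 1413038) = 1/(1567/1820929 - 1413038) = 1/(-2573041870735/1820929) = -1820929/2573041870735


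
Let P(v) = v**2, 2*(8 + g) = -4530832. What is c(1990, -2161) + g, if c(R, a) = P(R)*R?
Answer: 7878333576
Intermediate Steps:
g = -2265424 (g = -8 + (1/2)*(-4530832) = -8 - 2265416 = -2265424)
c(R, a) = R**3 (c(R, a) = R**2*R = R**3)
c(1990, -2161) + g = 1990**3 - 2265424 = 7880599000 - 2265424 = 7878333576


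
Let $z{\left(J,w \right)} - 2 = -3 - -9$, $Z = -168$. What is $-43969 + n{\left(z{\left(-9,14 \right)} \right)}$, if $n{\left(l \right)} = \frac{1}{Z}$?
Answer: $- \frac{7386793}{168} \approx -43969.0$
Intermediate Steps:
$z{\left(J,w \right)} = 8$ ($z{\left(J,w \right)} = 2 - -6 = 2 + \left(-3 + 9\right) = 2 + 6 = 8$)
$n{\left(l \right)} = - \frac{1}{168}$ ($n{\left(l \right)} = \frac{1}{-168} = - \frac{1}{168}$)
$-43969 + n{\left(z{\left(-9,14 \right)} \right)} = -43969 - \frac{1}{168} = - \frac{7386793}{168}$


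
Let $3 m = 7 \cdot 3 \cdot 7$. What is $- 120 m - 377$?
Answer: $-6257$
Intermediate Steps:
$m = 49$ ($m = \frac{7 \cdot 3 \cdot 7}{3} = \frac{21 \cdot 7}{3} = \frac{1}{3} \cdot 147 = 49$)
$- 120 m - 377 = \left(-120\right) 49 - 377 = -5880 - 377 = -6257$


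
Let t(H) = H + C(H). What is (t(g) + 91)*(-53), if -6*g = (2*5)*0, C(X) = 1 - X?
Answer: -4876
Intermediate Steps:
g = 0 (g = -2*5*0/6 = -5*0/3 = -⅙*0 = 0)
t(H) = 1 (t(H) = H + (1 - H) = 1)
(t(g) + 91)*(-53) = (1 + 91)*(-53) = 92*(-53) = -4876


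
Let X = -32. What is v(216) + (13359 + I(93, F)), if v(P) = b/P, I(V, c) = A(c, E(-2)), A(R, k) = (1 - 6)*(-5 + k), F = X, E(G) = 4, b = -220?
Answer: 721601/54 ≈ 13363.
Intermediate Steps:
F = -32
A(R, k) = 25 - 5*k (A(R, k) = -5*(-5 + k) = 25 - 5*k)
I(V, c) = 5 (I(V, c) = 25 - 5*4 = 25 - 20 = 5)
v(P) = -220/P
v(216) + (13359 + I(93, F)) = -220/216 + (13359 + 5) = -220*1/216 + 13364 = -55/54 + 13364 = 721601/54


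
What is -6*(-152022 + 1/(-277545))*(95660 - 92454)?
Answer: 270541169694292/92515 ≈ 2.9243e+9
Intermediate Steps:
-6*(-152022 + 1/(-277545))*(95660 - 92454) = -6*(-152022 - 1/277545)*3206 = -(-84385891982)*3206/92515 = -6*(-135270584847146/277545) = 270541169694292/92515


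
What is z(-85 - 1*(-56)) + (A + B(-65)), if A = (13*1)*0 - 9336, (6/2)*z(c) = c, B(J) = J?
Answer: -28232/3 ≈ -9410.7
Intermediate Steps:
z(c) = c/3
A = -9336 (A = 13*0 - 9336 = 0 - 9336 = -9336)
z(-85 - 1*(-56)) + (A + B(-65)) = (-85 - 1*(-56))/3 + (-9336 - 65) = (-85 + 56)/3 - 9401 = (⅓)*(-29) - 9401 = -29/3 - 9401 = -28232/3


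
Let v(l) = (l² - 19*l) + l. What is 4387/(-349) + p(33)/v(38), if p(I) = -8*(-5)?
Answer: -83004/6631 ≈ -12.518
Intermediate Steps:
p(I) = 40
v(l) = l² - 18*l
4387/(-349) + p(33)/v(38) = 4387/(-349) + 40/((38*(-18 + 38))) = 4387*(-1/349) + 40/((38*20)) = -4387/349 + 40/760 = -4387/349 + 40*(1/760) = -4387/349 + 1/19 = -83004/6631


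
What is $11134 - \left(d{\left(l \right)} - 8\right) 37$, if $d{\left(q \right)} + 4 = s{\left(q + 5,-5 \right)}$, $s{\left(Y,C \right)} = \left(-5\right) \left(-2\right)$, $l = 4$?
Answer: $11208$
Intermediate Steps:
$s{\left(Y,C \right)} = 10$
$d{\left(q \right)} = 6$ ($d{\left(q \right)} = -4 + 10 = 6$)
$11134 - \left(d{\left(l \right)} - 8\right) 37 = 11134 - \left(6 - 8\right) 37 = 11134 - \left(-2\right) 37 = 11134 - -74 = 11134 + 74 = 11208$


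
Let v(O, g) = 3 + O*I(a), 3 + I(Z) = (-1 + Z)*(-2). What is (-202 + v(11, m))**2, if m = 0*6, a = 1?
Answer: 53824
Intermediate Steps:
I(Z) = -1 - 2*Z (I(Z) = -3 + (-1 + Z)*(-2) = -3 + (2 - 2*Z) = -1 - 2*Z)
m = 0
v(O, g) = 3 - 3*O (v(O, g) = 3 + O*(-1 - 2*1) = 3 + O*(-1 - 2) = 3 + O*(-3) = 3 - 3*O)
(-202 + v(11, m))**2 = (-202 + (3 - 3*11))**2 = (-202 + (3 - 33))**2 = (-202 - 30)**2 = (-232)**2 = 53824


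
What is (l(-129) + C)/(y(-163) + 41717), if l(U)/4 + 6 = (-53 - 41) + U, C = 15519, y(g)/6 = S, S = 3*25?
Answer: 14603/42167 ≈ 0.34631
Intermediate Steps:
S = 75
y(g) = 450 (y(g) = 6*75 = 450)
l(U) = -400 + 4*U (l(U) = -24 + 4*((-53 - 41) + U) = -24 + 4*(-94 + U) = -24 + (-376 + 4*U) = -400 + 4*U)
(l(-129) + C)/(y(-163) + 41717) = ((-400 + 4*(-129)) + 15519)/(450 + 41717) = ((-400 - 516) + 15519)/42167 = (-916 + 15519)*(1/42167) = 14603*(1/42167) = 14603/42167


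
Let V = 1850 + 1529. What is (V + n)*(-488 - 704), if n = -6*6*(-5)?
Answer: -4242328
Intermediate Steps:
V = 3379
n = 180 (n = -36*(-5) = 180)
(V + n)*(-488 - 704) = (3379 + 180)*(-488 - 704) = 3559*(-1192) = -4242328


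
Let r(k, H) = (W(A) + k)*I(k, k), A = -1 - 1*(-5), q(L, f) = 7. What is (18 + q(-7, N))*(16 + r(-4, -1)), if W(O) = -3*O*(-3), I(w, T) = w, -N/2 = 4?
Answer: -2800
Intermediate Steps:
N = -8 (N = -2*4 = -8)
A = 4 (A = -1 + 5 = 4)
W(O) = 9*O
r(k, H) = k*(36 + k) (r(k, H) = (9*4 + k)*k = (36 + k)*k = k*(36 + k))
(18 + q(-7, N))*(16 + r(-4, -1)) = (18 + 7)*(16 - 4*(36 - 4)) = 25*(16 - 4*32) = 25*(16 - 128) = 25*(-112) = -2800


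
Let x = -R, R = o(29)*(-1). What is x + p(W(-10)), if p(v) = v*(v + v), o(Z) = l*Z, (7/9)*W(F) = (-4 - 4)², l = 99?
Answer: 804231/49 ≈ 16413.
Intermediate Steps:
W(F) = 576/7 (W(F) = 9*(-4 - 4)²/7 = (9/7)*(-8)² = (9/7)*64 = 576/7)
o(Z) = 99*Z
R = -2871 (R = (99*29)*(-1) = 2871*(-1) = -2871)
p(v) = 2*v² (p(v) = v*(2*v) = 2*v²)
x = 2871 (x = -1*(-2871) = 2871)
x + p(W(-10)) = 2871 + 2*(576/7)² = 2871 + 2*(331776/49) = 2871 + 663552/49 = 804231/49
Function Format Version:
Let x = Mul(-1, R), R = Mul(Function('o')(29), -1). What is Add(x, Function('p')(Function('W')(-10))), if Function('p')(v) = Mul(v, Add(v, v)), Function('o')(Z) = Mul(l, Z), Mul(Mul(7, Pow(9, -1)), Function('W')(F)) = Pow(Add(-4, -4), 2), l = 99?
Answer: Rational(804231, 49) ≈ 16413.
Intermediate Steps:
Function('W')(F) = Rational(576, 7) (Function('W')(F) = Mul(Rational(9, 7), Pow(Add(-4, -4), 2)) = Mul(Rational(9, 7), Pow(-8, 2)) = Mul(Rational(9, 7), 64) = Rational(576, 7))
Function('o')(Z) = Mul(99, Z)
R = -2871 (R = Mul(Mul(99, 29), -1) = Mul(2871, -1) = -2871)
Function('p')(v) = Mul(2, Pow(v, 2)) (Function('p')(v) = Mul(v, Mul(2, v)) = Mul(2, Pow(v, 2)))
x = 2871 (x = Mul(-1, -2871) = 2871)
Add(x, Function('p')(Function('W')(-10))) = Add(2871, Mul(2, Pow(Rational(576, 7), 2))) = Add(2871, Mul(2, Rational(331776, 49))) = Add(2871, Rational(663552, 49)) = Rational(804231, 49)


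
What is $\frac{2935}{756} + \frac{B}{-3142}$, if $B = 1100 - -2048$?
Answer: $\frac{3420941}{1187676} \approx 2.8804$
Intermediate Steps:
$B = 3148$ ($B = 1100 + 2048 = 3148$)
$\frac{2935}{756} + \frac{B}{-3142} = \frac{2935}{756} + \frac{3148}{-3142} = 2935 \cdot \frac{1}{756} + 3148 \left(- \frac{1}{3142}\right) = \frac{2935}{756} - \frac{1574}{1571} = \frac{3420941}{1187676}$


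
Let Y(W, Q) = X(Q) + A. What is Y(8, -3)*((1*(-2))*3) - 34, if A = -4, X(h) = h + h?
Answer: 26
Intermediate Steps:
X(h) = 2*h
Y(W, Q) = -4 + 2*Q (Y(W, Q) = 2*Q - 4 = -4 + 2*Q)
Y(8, -3)*((1*(-2))*3) - 34 = (-4 + 2*(-3))*((1*(-2))*3) - 34 = (-4 - 6)*(-2*3) - 34 = -10*(-6) - 34 = 60 - 34 = 26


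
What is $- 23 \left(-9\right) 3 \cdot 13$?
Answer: $8073$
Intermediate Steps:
$- 23 \left(-9\right) 3 \cdot 13 = - 23 \left(\left(-27\right) 13\right) = \left(-23\right) \left(-351\right) = 8073$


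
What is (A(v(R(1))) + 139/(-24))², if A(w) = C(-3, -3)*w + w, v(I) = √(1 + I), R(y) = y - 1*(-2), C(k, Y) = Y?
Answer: 55225/576 ≈ 95.877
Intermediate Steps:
R(y) = 2 + y (R(y) = y + 2 = 2 + y)
A(w) = -2*w (A(w) = -3*w + w = -2*w)
(A(v(R(1))) + 139/(-24))² = (-2*√(1 + (2 + 1)) + 139/(-24))² = (-2*√(1 + 3) + 139*(-1/24))² = (-2*√4 - 139/24)² = (-2*2 - 139/24)² = (-4 - 139/24)² = (-235/24)² = 55225/576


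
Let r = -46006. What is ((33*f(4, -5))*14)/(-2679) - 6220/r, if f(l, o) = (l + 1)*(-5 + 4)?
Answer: 20489540/20541679 ≈ 0.99746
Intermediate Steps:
f(l, o) = -1 - l (f(l, o) = (1 + l)*(-1) = -1 - l)
((33*f(4, -5))*14)/(-2679) - 6220/r = ((33*(-1 - 1*4))*14)/(-2679) - 6220/(-46006) = ((33*(-1 - 4))*14)*(-1/2679) - 6220*(-1/46006) = ((33*(-5))*14)*(-1/2679) + 3110/23003 = -165*14*(-1/2679) + 3110/23003 = -2310*(-1/2679) + 3110/23003 = 770/893 + 3110/23003 = 20489540/20541679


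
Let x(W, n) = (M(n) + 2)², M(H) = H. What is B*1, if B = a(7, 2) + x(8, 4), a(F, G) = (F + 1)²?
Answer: 100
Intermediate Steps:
x(W, n) = (2 + n)² (x(W, n) = (n + 2)² = (2 + n)²)
a(F, G) = (1 + F)²
B = 100 (B = (1 + 7)² + (2 + 4)² = 8² + 6² = 64 + 36 = 100)
B*1 = 100*1 = 100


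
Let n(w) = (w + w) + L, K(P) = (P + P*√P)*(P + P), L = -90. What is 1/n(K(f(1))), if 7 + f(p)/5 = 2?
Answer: 241/16205810 - 125*I/1620581 ≈ 1.4871e-5 - 7.7133e-5*I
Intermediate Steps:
f(p) = -25 (f(p) = -35 + 5*2 = -35 + 10 = -25)
K(P) = 2*P*(P + P^(3/2)) (K(P) = (P + P^(3/2))*(2*P) = 2*P*(P + P^(3/2)))
n(w) = -90 + 2*w (n(w) = (w + w) - 90 = 2*w - 90 = -90 + 2*w)
1/n(K(f(1))) = 1/(-90 + 2*(2*(-25)² + 2*(-25)^(5/2))) = 1/(-90 + 2*(2*625 + 2*(3125*I))) = 1/(-90 + 2*(1250 + 6250*I)) = 1/(-90 + (2500 + 12500*I)) = 1/(2410 + 12500*I) = (2410 - 12500*I)/162058100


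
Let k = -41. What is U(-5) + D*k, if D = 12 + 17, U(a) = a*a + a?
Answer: -1169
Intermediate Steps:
U(a) = a + a**2 (U(a) = a**2 + a = a + a**2)
D = 29
U(-5) + D*k = -5*(1 - 5) + 29*(-41) = -5*(-4) - 1189 = 20 - 1189 = -1169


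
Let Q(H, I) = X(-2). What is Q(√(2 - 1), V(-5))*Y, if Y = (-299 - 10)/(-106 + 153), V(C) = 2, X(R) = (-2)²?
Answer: -1236/47 ≈ -26.298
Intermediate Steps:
X(R) = 4
Q(H, I) = 4
Y = -309/47 ≈ -6.5745
Q(√(2 - 1), V(-5))*Y = 4*(-309/47) = -1236/47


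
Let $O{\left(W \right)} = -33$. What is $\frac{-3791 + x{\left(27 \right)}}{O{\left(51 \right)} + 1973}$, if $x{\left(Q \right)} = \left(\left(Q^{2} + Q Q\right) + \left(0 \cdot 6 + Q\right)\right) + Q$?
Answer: $- \frac{2279}{1940} \approx -1.1747$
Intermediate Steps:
$x{\left(Q \right)} = 2 Q + 2 Q^{2}$ ($x{\left(Q \right)} = \left(\left(Q^{2} + Q^{2}\right) + \left(0 + Q\right)\right) + Q = \left(2 Q^{2} + Q\right) + Q = \left(Q + 2 Q^{2}\right) + Q = 2 Q + 2 Q^{2}$)
$\frac{-3791 + x{\left(27 \right)}}{O{\left(51 \right)} + 1973} = \frac{-3791 + 2 \cdot 27 \left(1 + 27\right)}{-33 + 1973} = \frac{-3791 + 2 \cdot 27 \cdot 28}{1940} = \left(-3791 + 1512\right) \frac{1}{1940} = \left(-2279\right) \frac{1}{1940} = - \frac{2279}{1940}$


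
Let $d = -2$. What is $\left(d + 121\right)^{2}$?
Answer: $14161$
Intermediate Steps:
$\left(d + 121\right)^{2} = \left(-2 + 121\right)^{2} = 119^{2} = 14161$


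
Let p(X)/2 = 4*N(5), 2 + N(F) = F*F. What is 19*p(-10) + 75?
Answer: 3571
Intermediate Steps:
N(F) = -2 + F² (N(F) = -2 + F*F = -2 + F²)
p(X) = 184 (p(X) = 2*(4*(-2 + 5²)) = 2*(4*(-2 + 25)) = 2*(4*23) = 2*92 = 184)
19*p(-10) + 75 = 19*184 + 75 = 3496 + 75 = 3571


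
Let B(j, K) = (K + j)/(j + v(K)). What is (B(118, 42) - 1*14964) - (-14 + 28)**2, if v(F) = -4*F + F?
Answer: -15180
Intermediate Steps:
v(F) = -3*F
B(j, K) = (K + j)/(j - 3*K)
(B(118, 42) - 1*14964) - (-14 + 28)**2 = ((42 + 118)/(118 - 3*42) - 1*14964) - (-14 + 28)**2 = (160/(118 - 126) - 14964) - 1*14**2 = (160/(-8) - 14964) - 1*196 = (-1/8*160 - 14964) - 196 = (-20 - 14964) - 196 = -14984 - 196 = -15180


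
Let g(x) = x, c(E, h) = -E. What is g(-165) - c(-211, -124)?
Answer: -376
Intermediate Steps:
g(-165) - c(-211, -124) = -165 - (-1)*(-211) = -165 - 1*211 = -165 - 211 = -376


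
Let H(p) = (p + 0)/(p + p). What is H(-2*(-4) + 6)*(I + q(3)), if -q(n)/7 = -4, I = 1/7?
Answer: 197/14 ≈ 14.071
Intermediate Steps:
I = ⅐ ≈ 0.14286
q(n) = 28 (q(n) = -7*(-4) = 28)
H(p) = ½ (H(p) = p/((2*p)) = p*(1/(2*p)) = ½)
H(-2*(-4) + 6)*(I + q(3)) = (⅐ + 28)/2 = (½)*(197/7) = 197/14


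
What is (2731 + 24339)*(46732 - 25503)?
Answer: 574669030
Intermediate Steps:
(2731 + 24339)*(46732 - 25503) = 27070*21229 = 574669030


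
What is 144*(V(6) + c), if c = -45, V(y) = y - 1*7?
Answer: -6624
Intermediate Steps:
V(y) = -7 + y (V(y) = y - 7 = -7 + y)
144*(V(6) + c) = 144*((-7 + 6) - 45) = 144*(-1 - 45) = 144*(-46) = -6624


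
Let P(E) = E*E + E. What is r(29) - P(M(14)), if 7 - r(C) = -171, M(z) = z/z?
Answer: 176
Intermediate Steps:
M(z) = 1
r(C) = 178 (r(C) = 7 - 1*(-171) = 7 + 171 = 178)
P(E) = E + E² (P(E) = E² + E = E + E²)
r(29) - P(M(14)) = 178 - (1 + 1) = 178 - 2 = 176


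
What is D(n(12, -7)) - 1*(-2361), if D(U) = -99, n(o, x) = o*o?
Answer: 2262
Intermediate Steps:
n(o, x) = o**2
D(n(12, -7)) - 1*(-2361) = -99 - 1*(-2361) = -99 + 2361 = 2262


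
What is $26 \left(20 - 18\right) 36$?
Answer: $1872$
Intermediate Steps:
$26 \left(20 - 18\right) 36 = 26 \cdot 2 \cdot 36 = 52 \cdot 36 = 1872$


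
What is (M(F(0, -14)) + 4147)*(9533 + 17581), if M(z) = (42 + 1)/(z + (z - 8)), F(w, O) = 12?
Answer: 900117015/8 ≈ 1.1251e+8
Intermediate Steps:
M(z) = 43/(-8 + 2*z) (M(z) = 43/(z + (-8 + z)) = 43/(-8 + 2*z))
(M(F(0, -14)) + 4147)*(9533 + 17581) = (43/(2*(-4 + 12)) + 4147)*(9533 + 17581) = ((43/2)/8 + 4147)*27114 = ((43/2)*(1/8) + 4147)*27114 = (43/16 + 4147)*27114 = (66395/16)*27114 = 900117015/8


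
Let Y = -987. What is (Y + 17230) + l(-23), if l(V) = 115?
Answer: 16358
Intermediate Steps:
(Y + 17230) + l(-23) = (-987 + 17230) + 115 = 16243 + 115 = 16358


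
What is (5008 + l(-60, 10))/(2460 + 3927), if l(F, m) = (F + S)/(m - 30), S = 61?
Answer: 100159/127740 ≈ 0.78409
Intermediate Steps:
l(F, m) = (61 + F)/(-30 + m) (l(F, m) = (F + 61)/(m - 30) = (61 + F)/(-30 + m))
(5008 + l(-60, 10))/(2460 + 3927) = (5008 + (61 - 60)/(-30 + 10))/(2460 + 3927) = (5008 + 1/(-20))/6387 = (5008 - 1/20*1)*(1/6387) = (5008 - 1/20)*(1/6387) = (100159/20)*(1/6387) = 100159/127740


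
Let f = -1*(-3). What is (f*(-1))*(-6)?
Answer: 18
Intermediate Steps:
f = 3
(f*(-1))*(-6) = (3*(-1))*(-6) = -3*(-6) = 18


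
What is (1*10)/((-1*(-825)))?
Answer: 2/165 ≈ 0.012121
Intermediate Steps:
(1*10)/((-1*(-825))) = 10/825 = (1/825)*10 = 2/165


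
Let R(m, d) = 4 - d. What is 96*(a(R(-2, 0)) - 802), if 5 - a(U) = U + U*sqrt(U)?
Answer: -77664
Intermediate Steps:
a(U) = 5 - U - U**(3/2) (a(U) = 5 - (U + U*sqrt(U)) = 5 - (U + U**(3/2)) = 5 + (-U - U**(3/2)) = 5 - U - U**(3/2))
96*(a(R(-2, 0)) - 802) = 96*((5 - (4 - 1*0) - (4 - 1*0)**(3/2)) - 802) = 96*((5 - (4 + 0) - (4 + 0)**(3/2)) - 802) = 96*((5 - 1*4 - 4**(3/2)) - 802) = 96*((5 - 4 - 1*8) - 802) = 96*((5 - 4 - 8) - 802) = 96*(-7 - 802) = 96*(-809) = -77664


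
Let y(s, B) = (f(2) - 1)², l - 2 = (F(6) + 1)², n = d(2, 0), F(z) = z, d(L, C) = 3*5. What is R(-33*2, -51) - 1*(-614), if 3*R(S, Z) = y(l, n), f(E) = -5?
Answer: 626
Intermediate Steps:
d(L, C) = 15
n = 15
l = 51 (l = 2 + (6 + 1)² = 2 + 7² = 2 + 49 = 51)
y(s, B) = 36 (y(s, B) = (-5 - 1)² = (-6)² = 36)
R(S, Z) = 12 (R(S, Z) = (⅓)*36 = 12)
R(-33*2, -51) - 1*(-614) = 12 - 1*(-614) = 12 + 614 = 626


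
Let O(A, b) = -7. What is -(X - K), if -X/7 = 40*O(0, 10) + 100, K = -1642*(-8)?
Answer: 11876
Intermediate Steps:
K = 13136
X = 1260 (X = -7*(40*(-7) + 100) = -7*(-280 + 100) = -7*(-180) = 1260)
-(X - K) = -(1260 - 1*13136) = -(1260 - 13136) = -1*(-11876) = 11876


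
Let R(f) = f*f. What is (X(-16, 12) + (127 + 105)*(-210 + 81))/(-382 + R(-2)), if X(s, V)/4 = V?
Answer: 1660/21 ≈ 79.048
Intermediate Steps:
X(s, V) = 4*V
R(f) = f²
(X(-16, 12) + (127 + 105)*(-210 + 81))/(-382 + R(-2)) = (4*12 + (127 + 105)*(-210 + 81))/(-382 + (-2)²) = (48 + 232*(-129))/(-382 + 4) = (48 - 29928)/(-378) = -29880*(-1/378) = 1660/21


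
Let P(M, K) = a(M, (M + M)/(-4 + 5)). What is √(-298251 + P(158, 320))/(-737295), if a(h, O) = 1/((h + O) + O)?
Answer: -I*√186138448310/582463050 ≈ -0.00074071*I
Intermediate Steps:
a(h, O) = 1/(h + 2*O) (a(h, O) = 1/((O + h) + O) = 1/(h + 2*O))
P(M, K) = 1/(5*M) (P(M, K) = 1/(M + 2*((M + M)/(-4 + 5))) = 1/(M + 2*((2*M)/1)) = 1/(M + 2*((2*M)*1)) = 1/(M + 2*(2*M)) = 1/(M + 4*M) = 1/(5*M))
√(-298251 + P(158, 320))/(-737295) = √(-298251 + (⅕)/158)/(-737295) = √(-298251 + (⅕)*(1/158))*(-1/737295) = √(-298251 + 1/790)*(-1/737295) = √(-235618289/790)*(-1/737295) = (I*√186138448310/790)*(-1/737295) = -I*√186138448310/582463050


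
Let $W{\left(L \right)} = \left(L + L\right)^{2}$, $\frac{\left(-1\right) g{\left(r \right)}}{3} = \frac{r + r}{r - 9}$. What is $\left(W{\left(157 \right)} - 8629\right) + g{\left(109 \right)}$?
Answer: $\frac{4498023}{50} \approx 89961.0$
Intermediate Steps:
$g{\left(r \right)} = - \frac{6 r}{-9 + r}$ ($g{\left(r \right)} = - 3 \frac{r + r}{r - 9} = - 3 \frac{2 r}{-9 + r} = - \frac{6 r}{-9 + r}$)
$W{\left(L \right)} = 4 L^{2}$ ($W{\left(L \right)} = \left(2 L\right)^{2} = 4 L^{2}$)
$\left(W{\left(157 \right)} - 8629\right) + g{\left(109 \right)} = \left(4 \cdot 157^{2} - 8629\right) - \frac{654}{-9 + 109} = \left(4 \cdot 24649 - 8629\right) - \frac{654}{100} = \left(98596 - 8629\right) - 654 \cdot \frac{1}{100} = 89967 - \frac{327}{50} = \frac{4498023}{50}$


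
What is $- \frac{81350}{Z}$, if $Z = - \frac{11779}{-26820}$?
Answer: $- \frac{2181807000}{11779} \approx -1.8523 \cdot 10^{5}$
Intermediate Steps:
$Z = \frac{11779}{26820}$ ($Z = \left(-11779\right) \left(- \frac{1}{26820}\right) = \frac{11779}{26820} \approx 0.43919$)
$- \frac{81350}{Z} = - \frac{81350}{\frac{11779}{26820}} = \left(-81350\right) \frac{26820}{11779} = - \frac{2181807000}{11779}$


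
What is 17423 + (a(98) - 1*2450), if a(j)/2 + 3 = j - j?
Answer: 14967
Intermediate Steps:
a(j) = -6 (a(j) = -6 + 2*(j - j) = -6 + 2*0 = -6 + 0 = -6)
17423 + (a(98) - 1*2450) = 17423 + (-6 - 1*2450) = 17423 + (-6 - 2450) = 17423 - 2456 = 14967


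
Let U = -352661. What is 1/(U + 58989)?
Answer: -1/293672 ≈ -3.4052e-6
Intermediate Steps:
1/(U + 58989) = 1/(-352661 + 58989) = 1/(-293672) = -1/293672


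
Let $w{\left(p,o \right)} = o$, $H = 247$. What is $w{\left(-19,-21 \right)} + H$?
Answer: $226$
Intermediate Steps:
$w{\left(-19,-21 \right)} + H = -21 + 247 = 226$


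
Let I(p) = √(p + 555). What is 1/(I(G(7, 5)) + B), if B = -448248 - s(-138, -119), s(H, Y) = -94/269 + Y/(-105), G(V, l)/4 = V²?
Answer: -7298039306505/3271337231702048674 - 16281225*√751/3271337231702048674 ≈ -2.2310e-6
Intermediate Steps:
G(V, l) = 4*V²
s(H, Y) = -94/269 - Y/105 (s(H, Y) = -94*1/269 + Y*(-1/105) = -94/269 - Y/105)
B = -1808683843/4035 (B = -448248 - (-94/269 - 1/105*(-119)) = -448248 - (-94/269 + 17/15) = -448248 - 1*3163/4035 = -448248 - 3163/4035 = -1808683843/4035 ≈ -4.4825e+5)
I(p) = √(555 + p)
1/(I(G(7, 5)) + B) = 1/(√(555 + 4*7²) - 1808683843/4035) = 1/(√(555 + 4*49) - 1808683843/4035) = 1/(√(555 + 196) - 1808683843/4035) = 1/(√751 - 1808683843/4035) = 1/(-1808683843/4035 + √751)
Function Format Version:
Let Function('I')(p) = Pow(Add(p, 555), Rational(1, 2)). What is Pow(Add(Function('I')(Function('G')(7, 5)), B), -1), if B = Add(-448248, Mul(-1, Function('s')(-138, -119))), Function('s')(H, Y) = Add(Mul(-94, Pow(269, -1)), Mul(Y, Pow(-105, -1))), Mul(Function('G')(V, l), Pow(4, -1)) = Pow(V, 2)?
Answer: Add(Rational(-7298039306505, 3271337231702048674), Mul(Rational(-16281225, 3271337231702048674), Pow(751, Rational(1, 2)))) ≈ -2.2310e-6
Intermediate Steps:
Function('G')(V, l) = Mul(4, Pow(V, 2))
Function('s')(H, Y) = Add(Rational(-94, 269), Mul(Rational(-1, 105), Y)) (Function('s')(H, Y) = Add(Mul(-94, Rational(1, 269)), Mul(Y, Rational(-1, 105))) = Add(Rational(-94, 269), Mul(Rational(-1, 105), Y)))
B = Rational(-1808683843, 4035) (B = Add(-448248, Mul(-1, Add(Rational(-94, 269), Mul(Rational(-1, 105), -119)))) = Add(-448248, Mul(-1, Add(Rational(-94, 269), Rational(17, 15)))) = Add(-448248, Mul(-1, Rational(3163, 4035))) = Add(-448248, Rational(-3163, 4035)) = Rational(-1808683843, 4035) ≈ -4.4825e+5)
Function('I')(p) = Pow(Add(555, p), Rational(1, 2))
Pow(Add(Function('I')(Function('G')(7, 5)), B), -1) = Pow(Add(Pow(Add(555, Mul(4, Pow(7, 2))), Rational(1, 2)), Rational(-1808683843, 4035)), -1) = Pow(Add(Pow(Add(555, Mul(4, 49)), Rational(1, 2)), Rational(-1808683843, 4035)), -1) = Pow(Add(Pow(Add(555, 196), Rational(1, 2)), Rational(-1808683843, 4035)), -1) = Pow(Add(Pow(751, Rational(1, 2)), Rational(-1808683843, 4035)), -1) = Pow(Add(Rational(-1808683843, 4035), Pow(751, Rational(1, 2))), -1)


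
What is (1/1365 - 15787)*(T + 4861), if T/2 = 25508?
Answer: -1204107665758/1365 ≈ -8.8213e+8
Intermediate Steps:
T = 51016 (T = 2*25508 = 51016)
(1/1365 - 15787)*(T + 4861) = (1/1365 - 15787)*(51016 + 4861) = (1/1365 - 15787)*55877 = -21549254/1365*55877 = -1204107665758/1365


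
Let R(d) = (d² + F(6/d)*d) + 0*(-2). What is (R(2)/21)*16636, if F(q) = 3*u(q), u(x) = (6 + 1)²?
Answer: 4957528/21 ≈ 2.3607e+5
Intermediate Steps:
u(x) = 49 (u(x) = 7² = 49)
F(q) = 147 (F(q) = 3*49 = 147)
R(d) = d² + 147*d (R(d) = (d² + 147*d) + 0*(-2) = (d² + 147*d) + 0 = d² + 147*d)
(R(2)/21)*16636 = ((2*(147 + 2))/21)*16636 = ((2*149)*(1/21))*16636 = (298*(1/21))*16636 = (298/21)*16636 = 4957528/21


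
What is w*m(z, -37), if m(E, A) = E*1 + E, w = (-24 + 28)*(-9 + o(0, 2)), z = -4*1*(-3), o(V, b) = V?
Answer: -864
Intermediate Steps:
z = 12 (z = -4*(-3) = 12)
w = -36 (w = (-24 + 28)*(-9 + 0) = 4*(-9) = -36)
m(E, A) = 2*E (m(E, A) = E + E = 2*E)
w*m(z, -37) = -72*12 = -36*24 = -864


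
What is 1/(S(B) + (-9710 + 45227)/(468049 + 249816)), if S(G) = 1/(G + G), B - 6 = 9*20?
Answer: 267045780/13930189 ≈ 19.170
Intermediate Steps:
B = 186 (B = 6 + 9*20 = 6 + 180 = 186)
S(G) = 1/(2*G)
1/(S(B) + (-9710 + 45227)/(468049 + 249816)) = 1/((½)/186 + (-9710 + 45227)/(468049 + 249816)) = 1/((½)*(1/186) + 35517/717865) = 1/(1/372 + 35517*(1/717865)) = 1/(1/372 + 35517/717865) = 1/(13930189/267045780) = 267045780/13930189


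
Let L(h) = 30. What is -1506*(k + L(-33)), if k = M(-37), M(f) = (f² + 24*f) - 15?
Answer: -746976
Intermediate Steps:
M(f) = -15 + f² + 24*f
k = 466 (k = -15 + (-37)² + 24*(-37) = -15 + 1369 - 888 = 466)
-1506*(k + L(-33)) = -1506*(466 + 30) = -1506*496 = -746976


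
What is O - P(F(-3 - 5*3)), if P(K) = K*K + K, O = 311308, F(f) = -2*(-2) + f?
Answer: 311126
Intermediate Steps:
F(f) = 4 + f
P(K) = K + K² (P(K) = K² + K = K + K²)
O - P(F(-3 - 5*3)) = 311308 - (4 + (-3 - 5*3))*(1 + (4 + (-3 - 5*3))) = 311308 - (4 + (-3 - 15))*(1 + (4 + (-3 - 15))) = 311308 - (4 - 18)*(1 + (4 - 18)) = 311308 - (-14)*(1 - 14) = 311308 - (-14)*(-13) = 311308 - 1*182 = 311308 - 182 = 311126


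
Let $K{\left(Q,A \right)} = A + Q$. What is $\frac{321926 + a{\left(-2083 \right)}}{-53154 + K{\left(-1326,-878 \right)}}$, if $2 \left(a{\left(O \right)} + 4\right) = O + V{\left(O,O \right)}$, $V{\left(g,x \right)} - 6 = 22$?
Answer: $- \frac{641789}{110716} \approx -5.7967$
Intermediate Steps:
$V{\left(g,x \right)} = 28$ ($V{\left(g,x \right)} = 6 + 22 = 28$)
$a{\left(O \right)} = 10 + \frac{O}{2}$ ($a{\left(O \right)} = -4 + \frac{O + 28}{2} = -4 + \frac{28 + O}{2} = -4 + \left(14 + \frac{O}{2}\right) = 10 + \frac{O}{2}$)
$\frac{321926 + a{\left(-2083 \right)}}{-53154 + K{\left(-1326,-878 \right)}} = \frac{321926 + \left(10 + \frac{1}{2} \left(-2083\right)\right)}{-53154 - 2204} = \frac{321926 + \left(10 - \frac{2083}{2}\right)}{-53154 - 2204} = \frac{321926 - \frac{2063}{2}}{-55358} = \frac{641789}{2} \left(- \frac{1}{55358}\right) = - \frac{641789}{110716}$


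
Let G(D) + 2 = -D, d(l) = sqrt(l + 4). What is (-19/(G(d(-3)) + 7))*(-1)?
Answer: 19/4 ≈ 4.7500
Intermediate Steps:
d(l) = sqrt(4 + l)
G(D) = -2 - D
(-19/(G(d(-3)) + 7))*(-1) = (-19/((-2 - sqrt(4 - 3)) + 7))*(-1) = (-19/((-2 - sqrt(1)) + 7))*(-1) = (-19/((-2 - 1*1) + 7))*(-1) = (-19/((-2 - 1) + 7))*(-1) = (-19/(-3 + 7))*(-1) = (-19/4)*(-1) = ((1/4)*(-19))*(-1) = -19/4*(-1) = 19/4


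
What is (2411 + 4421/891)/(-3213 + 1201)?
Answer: -1076311/896346 ≈ -1.2008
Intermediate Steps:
(2411 + 4421/891)/(-3213 + 1201) = (2411 + 4421*(1/891))/(-2012) = (2411 + 4421/891)*(-1/2012) = (2152622/891)*(-1/2012) = -1076311/896346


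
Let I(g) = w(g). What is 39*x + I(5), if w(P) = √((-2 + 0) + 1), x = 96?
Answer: 3744 + I ≈ 3744.0 + 1.0*I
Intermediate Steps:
w(P) = I (w(P) = √(-2 + 1) = √(-1) = I)
I(g) = I
39*x + I(5) = 39*96 + I = 3744 + I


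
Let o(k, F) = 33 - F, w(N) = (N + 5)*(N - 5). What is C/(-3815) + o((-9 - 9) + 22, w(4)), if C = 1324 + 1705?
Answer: 157201/3815 ≈ 41.206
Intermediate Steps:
C = 3029
w(N) = (-5 + N)*(5 + N) (w(N) = (5 + N)*(-5 + N) = (-5 + N)*(5 + N))
C/(-3815) + o((-9 - 9) + 22, w(4)) = 3029/(-3815) + (33 - (-25 + 4²)) = 3029*(-1/3815) + (33 - (-25 + 16)) = -3029/3815 + (33 - 1*(-9)) = -3029/3815 + (33 + 9) = -3029/3815 + 42 = 157201/3815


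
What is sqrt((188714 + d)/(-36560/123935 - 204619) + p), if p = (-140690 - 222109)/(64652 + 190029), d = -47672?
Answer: I*sqrt(3526961927237907760461640741485)/1291716172964665 ≈ 1.4539*I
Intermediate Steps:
p = -362799/254681 ≈ -1.4245
sqrt((188714 + d)/(-36560/123935 - 204619) + p) = sqrt((188714 - 47672)/(-36560/123935 - 204619) - 362799/254681) = sqrt(141042/(-36560*1/123935 - 204619) - 362799/254681) = sqrt(141042/(-7312/24787 - 204619) - 362799/254681) = sqrt(141042/(-5071898465/24787) - 362799/254681) = sqrt(141042*(-24787/5071898465) - 362799/254681) = sqrt(-3496008054/5071898465 - 362799/254681) = sqrt(-2730446518404309/1291716172964665) = I*sqrt(3526961927237907760461640741485)/1291716172964665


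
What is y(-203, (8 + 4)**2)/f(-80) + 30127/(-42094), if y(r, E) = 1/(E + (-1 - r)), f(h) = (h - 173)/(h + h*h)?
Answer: -1451645703/1842412286 ≈ -0.78790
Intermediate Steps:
f(h) = (-173 + h)/(h + h**2)
y(r, E) = 1/(-1 + E - r)
y(-203, (8 + 4)**2)/f(-80) + 30127/(-42094) = (-1/(1 - 203 - (8 + 4)**2))/(((-173 - 80)/((-80)*(1 - 80)))) + 30127/(-42094) = (-1/(1 - 203 - 1*12**2))/((-1/80*(-253)/(-79))) + 30127*(-1/42094) = (-1/(1 - 203 - 1*144))/((-1/80*(-1/79)*(-253))) - 30127/42094 = (-1/(1 - 203 - 144))/(-253/6320) - 30127/42094 = -1/(-346)*(-6320/253) - 30127/42094 = -1*(-1/346)*(-6320/253) - 30127/42094 = (1/346)*(-6320/253) - 30127/42094 = -3160/43769 - 30127/42094 = -1451645703/1842412286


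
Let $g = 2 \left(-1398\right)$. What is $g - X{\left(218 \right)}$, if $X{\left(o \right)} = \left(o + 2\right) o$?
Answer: $-50756$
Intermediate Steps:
$X{\left(o \right)} = o \left(2 + o\right)$ ($X{\left(o \right)} = \left(2 + o\right) o = o \left(2 + o\right)$)
$g = -2796$
$g - X{\left(218 \right)} = -2796 - 218 \left(2 + 218\right) = -2796 - 218 \cdot 220 = -2796 - 47960 = -50756$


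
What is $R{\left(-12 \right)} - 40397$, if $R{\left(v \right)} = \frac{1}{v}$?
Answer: $- \frac{484765}{12} \approx -40397.0$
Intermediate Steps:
$R{\left(-12 \right)} - 40397 = \frac{1}{-12} - 40397 = - \frac{1}{12} - 40397 = - \frac{484765}{12}$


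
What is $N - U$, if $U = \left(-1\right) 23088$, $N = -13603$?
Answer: $9485$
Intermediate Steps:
$U = -23088$
$N - U = -13603 - -23088 = -13603 + 23088 = 9485$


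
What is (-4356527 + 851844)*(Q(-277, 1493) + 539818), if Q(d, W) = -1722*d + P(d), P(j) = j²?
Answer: -3832514552503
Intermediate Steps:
Q(d, W) = d² - 1722*d (Q(d, W) = -1722*d + d² = d² - 1722*d)
(-4356527 + 851844)*(Q(-277, 1493) + 539818) = (-4356527 + 851844)*(-277*(-1722 - 277) + 539818) = -3504683*(-277*(-1999) + 539818) = -3504683*(553723 + 539818) = -3504683*1093541 = -3832514552503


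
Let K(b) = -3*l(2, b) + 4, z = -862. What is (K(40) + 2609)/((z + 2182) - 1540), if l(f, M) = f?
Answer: -237/20 ≈ -11.850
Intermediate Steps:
K(b) = -2 (K(b) = -3*2 + 4 = -6 + 4 = -2)
(K(40) + 2609)/((z + 2182) - 1540) = (-2 + 2609)/((-862 + 2182) - 1540) = 2607/(1320 - 1540) = 2607/(-220) = 2607*(-1/220) = -237/20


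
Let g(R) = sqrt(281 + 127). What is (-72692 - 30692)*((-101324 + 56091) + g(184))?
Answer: 4676368472 - 206768*sqrt(102) ≈ 4.6743e+9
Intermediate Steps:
g(R) = 2*sqrt(102) (g(R) = sqrt(408) = 2*sqrt(102))
(-72692 - 30692)*((-101324 + 56091) + g(184)) = (-72692 - 30692)*((-101324 + 56091) + 2*sqrt(102)) = -103384*(-45233 + 2*sqrt(102)) = 4676368472 - 206768*sqrt(102)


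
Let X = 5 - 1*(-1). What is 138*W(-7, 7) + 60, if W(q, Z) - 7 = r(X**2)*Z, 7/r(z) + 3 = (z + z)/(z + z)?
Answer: -2355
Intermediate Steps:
X = 6 (X = 5 + 1 = 6)
r(z) = -7/2 (r(z) = 7/(-3 + (z + z)/(z + z)) = 7/(-3 + (2*z)/((2*z))) = 7/(-3 + (2*z)*(1/(2*z))) = 7/(-3 + 1) = 7/(-2) = 7*(-1/2) = -7/2)
W(q, Z) = 7 - 7*Z/2
138*W(-7, 7) + 60 = 138*(7 - 7/2*7) + 60 = 138*(7 - 49/2) + 60 = 138*(-35/2) + 60 = -2415 + 60 = -2355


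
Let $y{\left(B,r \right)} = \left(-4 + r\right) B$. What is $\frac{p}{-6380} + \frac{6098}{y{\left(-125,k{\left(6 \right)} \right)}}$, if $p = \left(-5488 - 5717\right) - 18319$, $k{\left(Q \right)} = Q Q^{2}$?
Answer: $\frac{1689729}{384250} \approx 4.3975$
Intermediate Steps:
$k{\left(Q \right)} = Q^{3}$
$y{\left(B,r \right)} = B \left(-4 + r\right)$
$p = -29524$ ($p = -11205 - 18319 = -29524$)
$\frac{p}{-6380} + \frac{6098}{y{\left(-125,k{\left(6 \right)} \right)}} = - \frac{29524}{-6380} + \frac{6098}{\left(-125\right) \left(-4 + 6^{3}\right)} = \left(-29524\right) \left(- \frac{1}{6380}\right) + \frac{6098}{\left(-125\right) \left(-4 + 216\right)} = \frac{671}{145} + \frac{6098}{\left(-125\right) 212} = \frac{671}{145} + \frac{6098}{-26500} = \frac{671}{145} + 6098 \left(- \frac{1}{26500}\right) = \frac{671}{145} - \frac{3049}{13250} = \frac{1689729}{384250}$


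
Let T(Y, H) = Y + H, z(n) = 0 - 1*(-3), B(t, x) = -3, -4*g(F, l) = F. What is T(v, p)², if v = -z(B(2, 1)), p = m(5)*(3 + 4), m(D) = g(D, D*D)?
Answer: 2209/16 ≈ 138.06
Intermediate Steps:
g(F, l) = -F/4
m(D) = -D/4
z(n) = 3 (z(n) = 0 + 3 = 3)
p = -35/4 (p = (-¼*5)*(3 + 4) = -5/4*7 = -35/4 ≈ -8.7500)
v = -3 (v = -1*3 = -3)
T(Y, H) = H + Y
T(v, p)² = (-35/4 - 3)² = (-47/4)² = 2209/16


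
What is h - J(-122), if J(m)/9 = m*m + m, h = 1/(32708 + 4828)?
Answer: -4986957887/37536 ≈ -1.3286e+5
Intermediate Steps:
h = 1/37536 ≈ 2.6641e-5
J(m) = 9*m + 9*m² (J(m) = 9*(m*m + m) = 9*(m² + m) = 9*(m + m²) = 9*m + 9*m²)
h - J(-122) = 1/37536 - 9*(-122)*(1 - 122) = 1/37536 - 9*(-122)*(-121) = 1/37536 - 1*132858 = 1/37536 - 132858 = -4986957887/37536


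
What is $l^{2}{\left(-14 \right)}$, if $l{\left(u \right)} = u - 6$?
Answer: $400$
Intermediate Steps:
$l{\left(u \right)} = -6 + u$
$l^{2}{\left(-14 \right)} = \left(-6 - 14\right)^{2} = \left(-20\right)^{2} = 400$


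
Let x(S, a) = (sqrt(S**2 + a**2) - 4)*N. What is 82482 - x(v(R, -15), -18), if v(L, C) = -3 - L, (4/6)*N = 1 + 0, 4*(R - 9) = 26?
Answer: 82488 - 3*sqrt(2665)/4 ≈ 82449.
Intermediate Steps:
R = 31/2 (R = 9 + (1/4)*26 = 9 + 13/2 = 31/2 ≈ 15.500)
N = 3/2 (N = 3*(1 + 0)/2 = (3/2)*1 = 3/2 ≈ 1.5000)
x(S, a) = -6 + 3*sqrt(S**2 + a**2)/2 (x(S, a) = (sqrt(S**2 + a**2) - 4)*(3/2) = (-4 + sqrt(S**2 + a**2))*(3/2) = -6 + 3*sqrt(S**2 + a**2)/2)
82482 - x(v(R, -15), -18) = 82482 - (-6 + 3*sqrt((-3 - 1*31/2)**2 + (-18)**2)/2) = 82482 - (-6 + 3*sqrt((-3 - 31/2)**2 + 324)/2) = 82482 - (-6 + 3*sqrt((-37/2)**2 + 324)/2) = 82482 - (-6 + 3*sqrt(1369/4 + 324)/2) = 82482 - (-6 + 3*sqrt(2665/4)/2) = 82482 - (-6 + 3*(sqrt(2665)/2)/2) = 82482 - (-6 + 3*sqrt(2665)/4) = 82482 + (6 - 3*sqrt(2665)/4) = 82488 - 3*sqrt(2665)/4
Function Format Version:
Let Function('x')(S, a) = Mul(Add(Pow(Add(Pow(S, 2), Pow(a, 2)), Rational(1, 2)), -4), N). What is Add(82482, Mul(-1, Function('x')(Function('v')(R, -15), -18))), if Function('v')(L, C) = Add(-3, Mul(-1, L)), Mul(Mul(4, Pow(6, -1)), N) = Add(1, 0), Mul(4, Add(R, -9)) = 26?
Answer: Add(82488, Mul(Rational(-3, 4), Pow(2665, Rational(1, 2)))) ≈ 82449.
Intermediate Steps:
R = Rational(31, 2) (R = Add(9, Mul(Rational(1, 4), 26)) = Add(9, Rational(13, 2)) = Rational(31, 2) ≈ 15.500)
N = Rational(3, 2) (N = Mul(Rational(3, 2), Add(1, 0)) = Mul(Rational(3, 2), 1) = Rational(3, 2) ≈ 1.5000)
Function('x')(S, a) = Add(-6, Mul(Rational(3, 2), Pow(Add(Pow(S, 2), Pow(a, 2)), Rational(1, 2)))) (Function('x')(S, a) = Mul(Add(Pow(Add(Pow(S, 2), Pow(a, 2)), Rational(1, 2)), -4), Rational(3, 2)) = Mul(Add(-4, Pow(Add(Pow(S, 2), Pow(a, 2)), Rational(1, 2))), Rational(3, 2)) = Add(-6, Mul(Rational(3, 2), Pow(Add(Pow(S, 2), Pow(a, 2)), Rational(1, 2)))))
Add(82482, Mul(-1, Function('x')(Function('v')(R, -15), -18))) = Add(82482, Mul(-1, Add(-6, Mul(Rational(3, 2), Pow(Add(Pow(Add(-3, Mul(-1, Rational(31, 2))), 2), Pow(-18, 2)), Rational(1, 2)))))) = Add(82482, Mul(-1, Add(-6, Mul(Rational(3, 2), Pow(Add(Pow(Add(-3, Rational(-31, 2)), 2), 324), Rational(1, 2)))))) = Add(82482, Mul(-1, Add(-6, Mul(Rational(3, 2), Pow(Add(Pow(Rational(-37, 2), 2), 324), Rational(1, 2)))))) = Add(82482, Mul(-1, Add(-6, Mul(Rational(3, 2), Pow(Add(Rational(1369, 4), 324), Rational(1, 2)))))) = Add(82482, Mul(-1, Add(-6, Mul(Rational(3, 2), Pow(Rational(2665, 4), Rational(1, 2)))))) = Add(82482, Mul(-1, Add(-6, Mul(Rational(3, 2), Mul(Rational(1, 2), Pow(2665, Rational(1, 2))))))) = Add(82482, Mul(-1, Add(-6, Mul(Rational(3, 4), Pow(2665, Rational(1, 2)))))) = Add(82482, Add(6, Mul(Rational(-3, 4), Pow(2665, Rational(1, 2))))) = Add(82488, Mul(Rational(-3, 4), Pow(2665, Rational(1, 2))))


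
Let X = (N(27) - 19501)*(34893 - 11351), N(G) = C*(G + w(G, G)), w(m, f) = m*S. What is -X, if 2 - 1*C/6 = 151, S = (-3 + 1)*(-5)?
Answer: 6709917298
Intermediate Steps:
S = 10 (S = -2*(-5) = 10)
C = -894 (C = 12 - 6*151 = 12 - 906 = -894)
w(m, f) = 10*m (w(m, f) = m*10 = 10*m)
N(G) = -9834*G (N(G) = -894*(G + 10*G) = -9834*G)
X = -6709917298 (X = (-9834*27 - 19501)*(34893 - 11351) = (-265518 - 19501)*23542 = -285019*23542 = -6709917298)
-X = -1*(-6709917298) = 6709917298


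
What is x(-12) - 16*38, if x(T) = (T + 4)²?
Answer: -544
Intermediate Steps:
x(T) = (4 + T)²
x(-12) - 16*38 = (4 - 12)² - 16*38 = (-8)² - 608 = 64 - 608 = -544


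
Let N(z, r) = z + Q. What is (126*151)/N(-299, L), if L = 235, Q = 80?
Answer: -6342/73 ≈ -86.877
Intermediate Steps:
N(z, r) = 80 + z (N(z, r) = z + 80 = 80 + z)
(126*151)/N(-299, L) = (126*151)/(80 - 299) = 19026/(-219) = 19026*(-1/219) = -6342/73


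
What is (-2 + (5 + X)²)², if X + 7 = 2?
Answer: 4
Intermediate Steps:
X = -5 (X = -7 + 2 = -5)
(-2 + (5 + X)²)² = (-2 + (5 - 5)²)² = (-2 + 0²)² = (-2 + 0)² = (-2)² = 4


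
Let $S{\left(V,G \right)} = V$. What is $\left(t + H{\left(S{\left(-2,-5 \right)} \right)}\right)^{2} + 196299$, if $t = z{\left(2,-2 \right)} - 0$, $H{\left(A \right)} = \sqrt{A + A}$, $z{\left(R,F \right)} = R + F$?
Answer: $196295$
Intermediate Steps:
$z{\left(R,F \right)} = F + R$
$H{\left(A \right)} = \sqrt{2} \sqrt{A}$ ($H{\left(A \right)} = \sqrt{2 A} = \sqrt{2} \sqrt{A}$)
$t = 0$ ($t = \left(-2 + 2\right) - 0 = 0 + 0 = 0$)
$\left(t + H{\left(S{\left(-2,-5 \right)} \right)}\right)^{2} + 196299 = \left(0 + \sqrt{2} \sqrt{-2}\right)^{2} + 196299 = \left(0 + \sqrt{2} i \sqrt{2}\right)^{2} + 196299 = \left(0 + 2 i\right)^{2} + 196299 = \left(2 i\right)^{2} + 196299 = -4 + 196299 = 196295$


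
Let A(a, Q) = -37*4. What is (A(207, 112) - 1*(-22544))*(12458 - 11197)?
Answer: 28241356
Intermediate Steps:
A(a, Q) = -148
(A(207, 112) - 1*(-22544))*(12458 - 11197) = (-148 - 1*(-22544))*(12458 - 11197) = (-148 + 22544)*1261 = 22396*1261 = 28241356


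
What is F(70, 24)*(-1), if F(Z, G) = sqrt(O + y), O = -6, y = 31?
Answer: -5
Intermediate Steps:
F(Z, G) = 5 (F(Z, G) = sqrt(-6 + 31) = sqrt(25) = 5)
F(70, 24)*(-1) = 5*(-1) = -5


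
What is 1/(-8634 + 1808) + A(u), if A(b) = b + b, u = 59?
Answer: 805467/6826 ≈ 118.00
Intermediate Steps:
A(b) = 2*b
1/(-8634 + 1808) + A(u) = 1/(-8634 + 1808) + 2*59 = 1/(-6826) + 118 = -1/6826 + 118 = 805467/6826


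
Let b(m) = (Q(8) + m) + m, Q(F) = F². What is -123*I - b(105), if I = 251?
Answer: -31147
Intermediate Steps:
b(m) = 64 + 2*m (b(m) = (8² + m) + m = (64 + m) + m = 64 + 2*m)
-123*I - b(105) = -123*251 - (64 + 2*105) = -30873 - (64 + 210) = -30873 - 1*274 = -30873 - 274 = -31147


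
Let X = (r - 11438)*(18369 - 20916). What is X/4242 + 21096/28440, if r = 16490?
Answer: -846899579/279265 ≈ -3032.6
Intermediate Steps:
X = -12867444 (X = (16490 - 11438)*(18369 - 20916) = 5052*(-2547) = -12867444)
X/4242 + 21096/28440 = -12867444/4242 + 21096/28440 = -12867444*1/4242 + 21096*(1/28440) = -2144574/707 + 293/395 = -846899579/279265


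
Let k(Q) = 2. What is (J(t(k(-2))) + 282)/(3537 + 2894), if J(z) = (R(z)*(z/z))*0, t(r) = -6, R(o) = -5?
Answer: 282/6431 ≈ 0.043850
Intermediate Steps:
J(z) = 0 (J(z) = -5*z/z*0 = -5*1*0 = -5*0 = 0)
(J(t(k(-2))) + 282)/(3537 + 2894) = (0 + 282)/(3537 + 2894) = 282/6431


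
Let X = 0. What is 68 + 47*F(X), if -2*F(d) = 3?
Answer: -5/2 ≈ -2.5000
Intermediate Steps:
F(d) = -3/2 (F(d) = -½*3 = -3/2)
68 + 47*F(X) = 68 + 47*(-3/2) = 68 - 141/2 = -5/2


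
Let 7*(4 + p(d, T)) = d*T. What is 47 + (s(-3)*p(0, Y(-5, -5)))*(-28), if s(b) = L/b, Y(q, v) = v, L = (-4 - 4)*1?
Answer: 1037/3 ≈ 345.67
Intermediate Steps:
L = -8 (L = -8*1 = -8)
p(d, T) = -4 + T*d/7 (p(d, T) = -4 + (d*T)/7 = -4 + (T*d)/7 = -4 + T*d/7)
s(b) = -8/b
47 + (s(-3)*p(0, Y(-5, -5)))*(-28) = 47 + ((-8/(-3))*(-4 + (⅐)*(-5)*0))*(-28) = 47 + ((-8*(-⅓))*(-4 + 0))*(-28) = 47 + ((8/3)*(-4))*(-28) = 47 - 32/3*(-28) = 47 + 896/3 = 1037/3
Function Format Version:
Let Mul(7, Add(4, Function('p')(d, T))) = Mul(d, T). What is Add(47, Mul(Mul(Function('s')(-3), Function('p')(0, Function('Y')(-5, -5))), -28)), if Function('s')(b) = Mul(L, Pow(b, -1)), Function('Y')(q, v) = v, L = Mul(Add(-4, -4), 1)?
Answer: Rational(1037, 3) ≈ 345.67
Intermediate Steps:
L = -8 (L = Mul(-8, 1) = -8)
Function('p')(d, T) = Add(-4, Mul(Rational(1, 7), T, d)) (Function('p')(d, T) = Add(-4, Mul(Rational(1, 7), Mul(d, T))) = Add(-4, Mul(Rational(1, 7), Mul(T, d))) = Add(-4, Mul(Rational(1, 7), T, d)))
Function('s')(b) = Mul(-8, Pow(b, -1))
Add(47, Mul(Mul(Function('s')(-3), Function('p')(0, Function('Y')(-5, -5))), -28)) = Add(47, Mul(Mul(Mul(-8, Pow(-3, -1)), Add(-4, Mul(Rational(1, 7), -5, 0))), -28)) = Add(47, Mul(Mul(Mul(-8, Rational(-1, 3)), Add(-4, 0)), -28)) = Add(47, Mul(Mul(Rational(8, 3), -4), -28)) = Add(47, Mul(Rational(-32, 3), -28)) = Add(47, Rational(896, 3)) = Rational(1037, 3)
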